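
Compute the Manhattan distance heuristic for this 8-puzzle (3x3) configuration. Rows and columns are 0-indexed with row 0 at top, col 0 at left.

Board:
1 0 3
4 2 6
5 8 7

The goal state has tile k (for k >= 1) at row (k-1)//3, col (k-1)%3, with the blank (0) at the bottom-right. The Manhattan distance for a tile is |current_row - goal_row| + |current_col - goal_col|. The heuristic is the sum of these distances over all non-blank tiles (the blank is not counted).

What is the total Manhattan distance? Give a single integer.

Answer: 5

Derivation:
Tile 1: (0,0)->(0,0) = 0
Tile 3: (0,2)->(0,2) = 0
Tile 4: (1,0)->(1,0) = 0
Tile 2: (1,1)->(0,1) = 1
Tile 6: (1,2)->(1,2) = 0
Tile 5: (2,0)->(1,1) = 2
Tile 8: (2,1)->(2,1) = 0
Tile 7: (2,2)->(2,0) = 2
Sum: 0 + 0 + 0 + 1 + 0 + 2 + 0 + 2 = 5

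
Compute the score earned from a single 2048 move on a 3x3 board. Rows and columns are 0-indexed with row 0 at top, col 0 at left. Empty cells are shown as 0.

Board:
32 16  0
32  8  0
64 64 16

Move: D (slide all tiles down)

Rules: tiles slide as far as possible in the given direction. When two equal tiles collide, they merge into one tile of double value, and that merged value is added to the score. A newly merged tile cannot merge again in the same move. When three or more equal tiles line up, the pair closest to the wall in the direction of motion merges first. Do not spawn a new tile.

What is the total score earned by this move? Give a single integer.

Answer: 64

Derivation:
Slide down:
col 0: [32, 32, 64] -> [0, 64, 64]  score +64 (running 64)
col 1: [16, 8, 64] -> [16, 8, 64]  score +0 (running 64)
col 2: [0, 0, 16] -> [0, 0, 16]  score +0 (running 64)
Board after move:
 0 16  0
64  8  0
64 64 16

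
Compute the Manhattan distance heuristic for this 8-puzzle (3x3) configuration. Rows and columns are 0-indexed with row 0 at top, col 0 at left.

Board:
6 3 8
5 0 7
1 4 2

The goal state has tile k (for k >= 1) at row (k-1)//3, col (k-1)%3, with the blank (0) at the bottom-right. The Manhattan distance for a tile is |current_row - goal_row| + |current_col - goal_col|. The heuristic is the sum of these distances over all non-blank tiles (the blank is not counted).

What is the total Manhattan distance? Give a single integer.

Answer: 18

Derivation:
Tile 6: (0,0)->(1,2) = 3
Tile 3: (0,1)->(0,2) = 1
Tile 8: (0,2)->(2,1) = 3
Tile 5: (1,0)->(1,1) = 1
Tile 7: (1,2)->(2,0) = 3
Tile 1: (2,0)->(0,0) = 2
Tile 4: (2,1)->(1,0) = 2
Tile 2: (2,2)->(0,1) = 3
Sum: 3 + 1 + 3 + 1 + 3 + 2 + 2 + 3 = 18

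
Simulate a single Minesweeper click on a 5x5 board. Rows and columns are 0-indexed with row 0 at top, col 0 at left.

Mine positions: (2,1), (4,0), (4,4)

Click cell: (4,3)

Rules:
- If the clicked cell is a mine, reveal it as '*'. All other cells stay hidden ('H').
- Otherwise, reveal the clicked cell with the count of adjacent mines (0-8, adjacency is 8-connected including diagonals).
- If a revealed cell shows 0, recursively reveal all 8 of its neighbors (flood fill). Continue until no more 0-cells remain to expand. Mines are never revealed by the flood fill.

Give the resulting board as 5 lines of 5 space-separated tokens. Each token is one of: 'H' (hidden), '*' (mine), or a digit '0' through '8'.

H H H H H
H H H H H
H H H H H
H H H H H
H H H 1 H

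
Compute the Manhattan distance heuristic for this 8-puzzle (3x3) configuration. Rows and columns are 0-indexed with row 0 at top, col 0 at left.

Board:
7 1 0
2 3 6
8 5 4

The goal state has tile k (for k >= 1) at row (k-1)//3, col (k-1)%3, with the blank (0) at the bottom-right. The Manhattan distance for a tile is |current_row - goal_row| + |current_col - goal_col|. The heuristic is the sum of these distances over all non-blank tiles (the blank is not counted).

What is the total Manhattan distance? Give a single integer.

Tile 7: at (0,0), goal (2,0), distance |0-2|+|0-0| = 2
Tile 1: at (0,1), goal (0,0), distance |0-0|+|1-0| = 1
Tile 2: at (1,0), goal (0,1), distance |1-0|+|0-1| = 2
Tile 3: at (1,1), goal (0,2), distance |1-0|+|1-2| = 2
Tile 6: at (1,2), goal (1,2), distance |1-1|+|2-2| = 0
Tile 8: at (2,0), goal (2,1), distance |2-2|+|0-1| = 1
Tile 5: at (2,1), goal (1,1), distance |2-1|+|1-1| = 1
Tile 4: at (2,2), goal (1,0), distance |2-1|+|2-0| = 3
Sum: 2 + 1 + 2 + 2 + 0 + 1 + 1 + 3 = 12

Answer: 12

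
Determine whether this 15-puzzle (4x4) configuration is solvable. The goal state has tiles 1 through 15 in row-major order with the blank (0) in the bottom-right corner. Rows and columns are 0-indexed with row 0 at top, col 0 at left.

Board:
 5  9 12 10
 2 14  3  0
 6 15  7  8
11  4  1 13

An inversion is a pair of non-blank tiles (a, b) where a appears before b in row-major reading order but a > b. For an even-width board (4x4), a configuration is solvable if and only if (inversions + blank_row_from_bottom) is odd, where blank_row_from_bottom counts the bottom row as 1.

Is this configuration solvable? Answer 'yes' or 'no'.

Inversions: 52
Blank is in row 1 (0-indexed from top), which is row 3 counting from the bottom (bottom = 1).
52 + 3 = 55, which is odd, so the puzzle is solvable.

Answer: yes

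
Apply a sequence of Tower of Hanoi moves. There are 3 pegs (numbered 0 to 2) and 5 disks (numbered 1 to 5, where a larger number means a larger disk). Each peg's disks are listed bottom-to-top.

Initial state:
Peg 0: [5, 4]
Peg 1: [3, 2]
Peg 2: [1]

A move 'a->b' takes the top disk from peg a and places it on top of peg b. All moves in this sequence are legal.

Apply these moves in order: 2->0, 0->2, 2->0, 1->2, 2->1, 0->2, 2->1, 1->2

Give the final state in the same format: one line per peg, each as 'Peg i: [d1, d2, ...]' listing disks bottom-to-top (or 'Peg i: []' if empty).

After move 1 (2->0):
Peg 0: [5, 4, 1]
Peg 1: [3, 2]
Peg 2: []

After move 2 (0->2):
Peg 0: [5, 4]
Peg 1: [3, 2]
Peg 2: [1]

After move 3 (2->0):
Peg 0: [5, 4, 1]
Peg 1: [3, 2]
Peg 2: []

After move 4 (1->2):
Peg 0: [5, 4, 1]
Peg 1: [3]
Peg 2: [2]

After move 5 (2->1):
Peg 0: [5, 4, 1]
Peg 1: [3, 2]
Peg 2: []

After move 6 (0->2):
Peg 0: [5, 4]
Peg 1: [3, 2]
Peg 2: [1]

After move 7 (2->1):
Peg 0: [5, 4]
Peg 1: [3, 2, 1]
Peg 2: []

After move 8 (1->2):
Peg 0: [5, 4]
Peg 1: [3, 2]
Peg 2: [1]

Answer: Peg 0: [5, 4]
Peg 1: [3, 2]
Peg 2: [1]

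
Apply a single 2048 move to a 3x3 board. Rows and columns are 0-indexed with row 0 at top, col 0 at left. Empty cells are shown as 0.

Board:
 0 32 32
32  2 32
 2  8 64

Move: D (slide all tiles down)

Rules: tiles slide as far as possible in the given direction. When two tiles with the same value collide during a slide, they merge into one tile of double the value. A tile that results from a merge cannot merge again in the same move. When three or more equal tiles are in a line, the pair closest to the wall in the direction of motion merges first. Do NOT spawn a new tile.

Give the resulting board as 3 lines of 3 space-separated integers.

Slide down:
col 0: [0, 32, 2] -> [0, 32, 2]
col 1: [32, 2, 8] -> [32, 2, 8]
col 2: [32, 32, 64] -> [0, 64, 64]

Answer:  0 32  0
32  2 64
 2  8 64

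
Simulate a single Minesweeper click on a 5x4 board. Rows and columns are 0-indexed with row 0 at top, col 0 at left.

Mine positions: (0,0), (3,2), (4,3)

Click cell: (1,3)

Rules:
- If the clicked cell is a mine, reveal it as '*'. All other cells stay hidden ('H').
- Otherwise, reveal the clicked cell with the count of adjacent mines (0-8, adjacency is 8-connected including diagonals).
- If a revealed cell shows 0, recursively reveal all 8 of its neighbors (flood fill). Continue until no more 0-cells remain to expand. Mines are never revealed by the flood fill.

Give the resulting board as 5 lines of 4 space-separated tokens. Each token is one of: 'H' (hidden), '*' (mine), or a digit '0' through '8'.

H 1 0 0
H 1 0 0
H 1 1 1
H H H H
H H H H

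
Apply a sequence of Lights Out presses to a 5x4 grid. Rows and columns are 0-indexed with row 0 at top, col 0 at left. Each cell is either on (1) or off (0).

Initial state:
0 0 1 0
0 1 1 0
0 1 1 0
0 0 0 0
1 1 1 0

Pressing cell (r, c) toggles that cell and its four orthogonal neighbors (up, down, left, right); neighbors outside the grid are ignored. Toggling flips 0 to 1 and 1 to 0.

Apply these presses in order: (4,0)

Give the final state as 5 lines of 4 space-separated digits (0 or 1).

Answer: 0 0 1 0
0 1 1 0
0 1 1 0
1 0 0 0
0 0 1 0

Derivation:
After press 1 at (4,0):
0 0 1 0
0 1 1 0
0 1 1 0
1 0 0 0
0 0 1 0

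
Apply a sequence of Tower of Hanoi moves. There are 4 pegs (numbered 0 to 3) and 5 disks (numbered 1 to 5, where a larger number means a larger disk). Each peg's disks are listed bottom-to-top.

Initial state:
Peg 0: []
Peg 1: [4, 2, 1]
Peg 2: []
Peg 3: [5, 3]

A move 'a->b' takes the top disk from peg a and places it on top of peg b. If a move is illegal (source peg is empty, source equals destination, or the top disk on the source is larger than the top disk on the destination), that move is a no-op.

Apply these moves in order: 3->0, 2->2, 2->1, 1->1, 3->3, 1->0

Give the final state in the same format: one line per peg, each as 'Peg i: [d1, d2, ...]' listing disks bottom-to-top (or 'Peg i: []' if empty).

Answer: Peg 0: [3, 1]
Peg 1: [4, 2]
Peg 2: []
Peg 3: [5]

Derivation:
After move 1 (3->0):
Peg 0: [3]
Peg 1: [4, 2, 1]
Peg 2: []
Peg 3: [5]

After move 2 (2->2):
Peg 0: [3]
Peg 1: [4, 2, 1]
Peg 2: []
Peg 3: [5]

After move 3 (2->1):
Peg 0: [3]
Peg 1: [4, 2, 1]
Peg 2: []
Peg 3: [5]

After move 4 (1->1):
Peg 0: [3]
Peg 1: [4, 2, 1]
Peg 2: []
Peg 3: [5]

After move 5 (3->3):
Peg 0: [3]
Peg 1: [4, 2, 1]
Peg 2: []
Peg 3: [5]

After move 6 (1->0):
Peg 0: [3, 1]
Peg 1: [4, 2]
Peg 2: []
Peg 3: [5]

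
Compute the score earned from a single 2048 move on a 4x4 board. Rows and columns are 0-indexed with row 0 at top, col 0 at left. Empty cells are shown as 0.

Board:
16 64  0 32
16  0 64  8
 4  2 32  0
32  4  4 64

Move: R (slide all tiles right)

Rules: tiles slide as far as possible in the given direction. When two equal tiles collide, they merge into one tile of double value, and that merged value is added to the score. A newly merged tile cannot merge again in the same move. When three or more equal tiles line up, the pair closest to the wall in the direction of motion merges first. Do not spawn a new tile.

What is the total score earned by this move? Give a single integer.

Answer: 8

Derivation:
Slide right:
row 0: [16, 64, 0, 32] -> [0, 16, 64, 32]  score +0 (running 0)
row 1: [16, 0, 64, 8] -> [0, 16, 64, 8]  score +0 (running 0)
row 2: [4, 2, 32, 0] -> [0, 4, 2, 32]  score +0 (running 0)
row 3: [32, 4, 4, 64] -> [0, 32, 8, 64]  score +8 (running 8)
Board after move:
 0 16 64 32
 0 16 64  8
 0  4  2 32
 0 32  8 64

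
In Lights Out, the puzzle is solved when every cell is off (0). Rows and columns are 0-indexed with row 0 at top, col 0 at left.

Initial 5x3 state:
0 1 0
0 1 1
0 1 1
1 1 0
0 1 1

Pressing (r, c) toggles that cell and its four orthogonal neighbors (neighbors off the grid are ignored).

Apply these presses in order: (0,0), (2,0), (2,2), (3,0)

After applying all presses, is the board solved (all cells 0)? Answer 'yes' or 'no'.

After press 1 at (0,0):
1 0 0
1 1 1
0 1 1
1 1 0
0 1 1

After press 2 at (2,0):
1 0 0
0 1 1
1 0 1
0 1 0
0 1 1

After press 3 at (2,2):
1 0 0
0 1 0
1 1 0
0 1 1
0 1 1

After press 4 at (3,0):
1 0 0
0 1 0
0 1 0
1 0 1
1 1 1

Lights still on: 8

Answer: no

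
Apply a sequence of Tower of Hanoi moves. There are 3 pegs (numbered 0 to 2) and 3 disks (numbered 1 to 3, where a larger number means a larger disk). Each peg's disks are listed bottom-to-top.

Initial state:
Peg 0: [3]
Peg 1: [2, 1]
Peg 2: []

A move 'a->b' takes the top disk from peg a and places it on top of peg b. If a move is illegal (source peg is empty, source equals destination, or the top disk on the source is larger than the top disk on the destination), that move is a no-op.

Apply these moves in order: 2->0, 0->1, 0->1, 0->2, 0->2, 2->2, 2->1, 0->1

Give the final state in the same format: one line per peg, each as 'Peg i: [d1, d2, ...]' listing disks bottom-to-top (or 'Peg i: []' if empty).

After move 1 (2->0):
Peg 0: [3]
Peg 1: [2, 1]
Peg 2: []

After move 2 (0->1):
Peg 0: [3]
Peg 1: [2, 1]
Peg 2: []

After move 3 (0->1):
Peg 0: [3]
Peg 1: [2, 1]
Peg 2: []

After move 4 (0->2):
Peg 0: []
Peg 1: [2, 1]
Peg 2: [3]

After move 5 (0->2):
Peg 0: []
Peg 1: [2, 1]
Peg 2: [3]

After move 6 (2->2):
Peg 0: []
Peg 1: [2, 1]
Peg 2: [3]

After move 7 (2->1):
Peg 0: []
Peg 1: [2, 1]
Peg 2: [3]

After move 8 (0->1):
Peg 0: []
Peg 1: [2, 1]
Peg 2: [3]

Answer: Peg 0: []
Peg 1: [2, 1]
Peg 2: [3]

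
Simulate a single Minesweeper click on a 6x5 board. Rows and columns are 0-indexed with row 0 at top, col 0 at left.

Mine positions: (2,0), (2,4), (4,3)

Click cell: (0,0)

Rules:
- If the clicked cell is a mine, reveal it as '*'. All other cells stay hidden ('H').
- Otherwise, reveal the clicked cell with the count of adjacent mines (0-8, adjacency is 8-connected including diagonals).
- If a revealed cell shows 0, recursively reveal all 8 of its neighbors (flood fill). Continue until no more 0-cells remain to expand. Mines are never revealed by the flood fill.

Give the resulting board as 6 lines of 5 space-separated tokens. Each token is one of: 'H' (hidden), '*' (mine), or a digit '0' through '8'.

0 0 0 0 0
1 1 0 1 1
H 1 0 1 H
H 1 1 2 H
H H H H H
H H H H H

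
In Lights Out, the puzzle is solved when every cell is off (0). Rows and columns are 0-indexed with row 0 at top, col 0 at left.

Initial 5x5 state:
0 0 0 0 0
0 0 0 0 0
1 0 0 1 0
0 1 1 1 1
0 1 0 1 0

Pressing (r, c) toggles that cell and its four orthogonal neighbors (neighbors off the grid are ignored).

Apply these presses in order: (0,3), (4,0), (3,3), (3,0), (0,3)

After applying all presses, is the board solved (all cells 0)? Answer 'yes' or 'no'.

Answer: yes

Derivation:
After press 1 at (0,3):
0 0 1 1 1
0 0 0 1 0
1 0 0 1 0
0 1 1 1 1
0 1 0 1 0

After press 2 at (4,0):
0 0 1 1 1
0 0 0 1 0
1 0 0 1 0
1 1 1 1 1
1 0 0 1 0

After press 3 at (3,3):
0 0 1 1 1
0 0 0 1 0
1 0 0 0 0
1 1 0 0 0
1 0 0 0 0

After press 4 at (3,0):
0 0 1 1 1
0 0 0 1 0
0 0 0 0 0
0 0 0 0 0
0 0 0 0 0

After press 5 at (0,3):
0 0 0 0 0
0 0 0 0 0
0 0 0 0 0
0 0 0 0 0
0 0 0 0 0

Lights still on: 0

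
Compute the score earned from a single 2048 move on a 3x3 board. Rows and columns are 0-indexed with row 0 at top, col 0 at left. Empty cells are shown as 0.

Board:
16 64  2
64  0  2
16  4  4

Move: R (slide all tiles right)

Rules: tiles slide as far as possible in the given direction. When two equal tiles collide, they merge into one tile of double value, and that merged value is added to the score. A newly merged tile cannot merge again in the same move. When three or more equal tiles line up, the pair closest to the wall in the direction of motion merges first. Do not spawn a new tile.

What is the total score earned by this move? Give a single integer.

Slide right:
row 0: [16, 64, 2] -> [16, 64, 2]  score +0 (running 0)
row 1: [64, 0, 2] -> [0, 64, 2]  score +0 (running 0)
row 2: [16, 4, 4] -> [0, 16, 8]  score +8 (running 8)
Board after move:
16 64  2
 0 64  2
 0 16  8

Answer: 8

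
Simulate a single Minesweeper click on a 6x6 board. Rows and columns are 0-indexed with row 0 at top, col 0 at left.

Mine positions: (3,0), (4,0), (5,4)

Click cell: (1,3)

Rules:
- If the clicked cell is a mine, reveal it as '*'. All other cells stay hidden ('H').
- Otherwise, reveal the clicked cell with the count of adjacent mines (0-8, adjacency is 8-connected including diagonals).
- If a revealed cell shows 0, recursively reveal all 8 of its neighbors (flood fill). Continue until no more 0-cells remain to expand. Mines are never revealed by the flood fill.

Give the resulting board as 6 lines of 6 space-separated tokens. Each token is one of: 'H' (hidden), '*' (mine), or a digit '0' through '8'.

0 0 0 0 0 0
0 0 0 0 0 0
1 1 0 0 0 0
H 2 0 0 0 0
H 2 0 1 1 1
H 1 0 1 H H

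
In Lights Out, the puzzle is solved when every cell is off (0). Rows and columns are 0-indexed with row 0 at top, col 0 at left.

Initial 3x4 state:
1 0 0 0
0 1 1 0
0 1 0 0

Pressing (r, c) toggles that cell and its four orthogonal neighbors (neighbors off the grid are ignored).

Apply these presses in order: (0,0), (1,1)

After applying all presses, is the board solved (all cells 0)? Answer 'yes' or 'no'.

Answer: yes

Derivation:
After press 1 at (0,0):
0 1 0 0
1 1 1 0
0 1 0 0

After press 2 at (1,1):
0 0 0 0
0 0 0 0
0 0 0 0

Lights still on: 0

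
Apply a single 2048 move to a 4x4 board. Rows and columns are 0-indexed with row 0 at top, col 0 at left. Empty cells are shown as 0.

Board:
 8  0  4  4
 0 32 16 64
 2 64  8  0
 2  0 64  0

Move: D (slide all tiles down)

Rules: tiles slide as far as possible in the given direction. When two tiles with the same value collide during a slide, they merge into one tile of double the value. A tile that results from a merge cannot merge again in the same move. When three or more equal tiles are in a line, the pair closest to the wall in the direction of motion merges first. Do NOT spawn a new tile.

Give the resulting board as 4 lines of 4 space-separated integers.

Answer:  0  0  4  0
 0  0 16  0
 8 32  8  4
 4 64 64 64

Derivation:
Slide down:
col 0: [8, 0, 2, 2] -> [0, 0, 8, 4]
col 1: [0, 32, 64, 0] -> [0, 0, 32, 64]
col 2: [4, 16, 8, 64] -> [4, 16, 8, 64]
col 3: [4, 64, 0, 0] -> [0, 0, 4, 64]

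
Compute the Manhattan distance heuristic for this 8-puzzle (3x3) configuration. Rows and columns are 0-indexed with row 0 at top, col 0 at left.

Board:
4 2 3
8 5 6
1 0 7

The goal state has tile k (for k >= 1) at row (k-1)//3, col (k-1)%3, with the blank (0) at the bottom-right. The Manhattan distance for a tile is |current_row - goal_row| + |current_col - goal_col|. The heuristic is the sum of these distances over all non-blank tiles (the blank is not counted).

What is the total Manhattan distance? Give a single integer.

Answer: 7

Derivation:
Tile 4: at (0,0), goal (1,0), distance |0-1|+|0-0| = 1
Tile 2: at (0,1), goal (0,1), distance |0-0|+|1-1| = 0
Tile 3: at (0,2), goal (0,2), distance |0-0|+|2-2| = 0
Tile 8: at (1,0), goal (2,1), distance |1-2|+|0-1| = 2
Tile 5: at (1,1), goal (1,1), distance |1-1|+|1-1| = 0
Tile 6: at (1,2), goal (1,2), distance |1-1|+|2-2| = 0
Tile 1: at (2,0), goal (0,0), distance |2-0|+|0-0| = 2
Tile 7: at (2,2), goal (2,0), distance |2-2|+|2-0| = 2
Sum: 1 + 0 + 0 + 2 + 0 + 0 + 2 + 2 = 7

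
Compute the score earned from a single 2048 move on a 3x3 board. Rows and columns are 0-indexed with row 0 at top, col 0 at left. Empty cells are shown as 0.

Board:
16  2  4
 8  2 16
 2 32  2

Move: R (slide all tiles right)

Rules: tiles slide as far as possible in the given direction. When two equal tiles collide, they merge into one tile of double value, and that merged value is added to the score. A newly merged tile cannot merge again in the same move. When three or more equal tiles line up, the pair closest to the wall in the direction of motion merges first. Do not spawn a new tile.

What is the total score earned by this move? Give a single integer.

Slide right:
row 0: [16, 2, 4] -> [16, 2, 4]  score +0 (running 0)
row 1: [8, 2, 16] -> [8, 2, 16]  score +0 (running 0)
row 2: [2, 32, 2] -> [2, 32, 2]  score +0 (running 0)
Board after move:
16  2  4
 8  2 16
 2 32  2

Answer: 0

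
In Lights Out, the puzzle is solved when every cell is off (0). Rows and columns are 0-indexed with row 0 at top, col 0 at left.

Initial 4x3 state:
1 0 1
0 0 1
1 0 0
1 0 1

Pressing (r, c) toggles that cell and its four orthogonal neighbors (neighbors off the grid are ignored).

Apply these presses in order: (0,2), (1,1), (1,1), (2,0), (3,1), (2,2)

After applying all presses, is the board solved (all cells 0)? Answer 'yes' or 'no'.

After press 1 at (0,2):
1 1 0
0 0 0
1 0 0
1 0 1

After press 2 at (1,1):
1 0 0
1 1 1
1 1 0
1 0 1

After press 3 at (1,1):
1 1 0
0 0 0
1 0 0
1 0 1

After press 4 at (2,0):
1 1 0
1 0 0
0 1 0
0 0 1

After press 5 at (3,1):
1 1 0
1 0 0
0 0 0
1 1 0

After press 6 at (2,2):
1 1 0
1 0 1
0 1 1
1 1 1

Lights still on: 9

Answer: no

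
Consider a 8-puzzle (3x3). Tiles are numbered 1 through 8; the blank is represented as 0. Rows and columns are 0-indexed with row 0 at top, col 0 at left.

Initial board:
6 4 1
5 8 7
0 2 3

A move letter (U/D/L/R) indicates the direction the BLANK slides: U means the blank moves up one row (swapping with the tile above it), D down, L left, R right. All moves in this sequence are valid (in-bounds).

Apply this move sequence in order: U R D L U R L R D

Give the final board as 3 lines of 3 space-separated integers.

Answer: 6 4 1
2 5 7
8 0 3

Derivation:
After move 1 (U):
6 4 1
0 8 7
5 2 3

After move 2 (R):
6 4 1
8 0 7
5 2 3

After move 3 (D):
6 4 1
8 2 7
5 0 3

After move 4 (L):
6 4 1
8 2 7
0 5 3

After move 5 (U):
6 4 1
0 2 7
8 5 3

After move 6 (R):
6 4 1
2 0 7
8 5 3

After move 7 (L):
6 4 1
0 2 7
8 5 3

After move 8 (R):
6 4 1
2 0 7
8 5 3

After move 9 (D):
6 4 1
2 5 7
8 0 3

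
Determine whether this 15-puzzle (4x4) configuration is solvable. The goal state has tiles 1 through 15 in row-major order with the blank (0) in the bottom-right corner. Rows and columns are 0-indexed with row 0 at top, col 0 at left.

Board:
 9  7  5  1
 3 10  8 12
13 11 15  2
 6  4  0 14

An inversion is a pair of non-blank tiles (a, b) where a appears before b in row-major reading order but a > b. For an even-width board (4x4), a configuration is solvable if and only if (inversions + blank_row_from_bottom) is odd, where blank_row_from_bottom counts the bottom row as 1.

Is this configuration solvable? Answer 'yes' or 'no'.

Answer: yes

Derivation:
Inversions: 42
Blank is in row 3 (0-indexed from top), which is row 1 counting from the bottom (bottom = 1).
42 + 1 = 43, which is odd, so the puzzle is solvable.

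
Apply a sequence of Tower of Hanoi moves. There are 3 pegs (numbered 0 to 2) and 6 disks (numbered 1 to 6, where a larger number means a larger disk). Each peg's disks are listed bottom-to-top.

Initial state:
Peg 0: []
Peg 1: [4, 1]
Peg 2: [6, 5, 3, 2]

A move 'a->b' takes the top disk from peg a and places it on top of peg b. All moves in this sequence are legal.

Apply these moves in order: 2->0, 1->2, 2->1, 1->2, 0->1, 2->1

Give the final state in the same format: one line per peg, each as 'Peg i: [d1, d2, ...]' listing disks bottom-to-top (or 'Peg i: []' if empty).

After move 1 (2->0):
Peg 0: [2]
Peg 1: [4, 1]
Peg 2: [6, 5, 3]

After move 2 (1->2):
Peg 0: [2]
Peg 1: [4]
Peg 2: [6, 5, 3, 1]

After move 3 (2->1):
Peg 0: [2]
Peg 1: [4, 1]
Peg 2: [6, 5, 3]

After move 4 (1->2):
Peg 0: [2]
Peg 1: [4]
Peg 2: [6, 5, 3, 1]

After move 5 (0->1):
Peg 0: []
Peg 1: [4, 2]
Peg 2: [6, 5, 3, 1]

After move 6 (2->1):
Peg 0: []
Peg 1: [4, 2, 1]
Peg 2: [6, 5, 3]

Answer: Peg 0: []
Peg 1: [4, 2, 1]
Peg 2: [6, 5, 3]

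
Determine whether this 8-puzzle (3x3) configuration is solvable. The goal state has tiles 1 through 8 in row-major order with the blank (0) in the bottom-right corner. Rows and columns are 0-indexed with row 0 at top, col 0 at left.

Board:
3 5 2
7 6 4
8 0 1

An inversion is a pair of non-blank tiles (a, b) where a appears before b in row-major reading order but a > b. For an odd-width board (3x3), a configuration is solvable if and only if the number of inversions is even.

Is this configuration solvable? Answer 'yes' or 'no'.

Answer: no

Derivation:
Inversions (pairs i<j in row-major order where tile[i] > tile[j] > 0): 13
13 is odd, so the puzzle is not solvable.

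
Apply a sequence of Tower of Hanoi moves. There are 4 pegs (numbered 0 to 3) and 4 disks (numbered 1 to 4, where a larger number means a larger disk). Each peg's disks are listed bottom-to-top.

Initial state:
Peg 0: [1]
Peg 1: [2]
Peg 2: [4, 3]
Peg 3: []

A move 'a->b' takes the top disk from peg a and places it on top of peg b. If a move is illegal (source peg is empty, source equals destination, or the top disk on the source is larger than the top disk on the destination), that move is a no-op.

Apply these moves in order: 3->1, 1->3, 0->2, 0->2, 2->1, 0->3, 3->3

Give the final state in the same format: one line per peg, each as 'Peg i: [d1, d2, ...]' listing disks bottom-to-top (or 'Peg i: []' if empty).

After move 1 (3->1):
Peg 0: [1]
Peg 1: [2]
Peg 2: [4, 3]
Peg 3: []

After move 2 (1->3):
Peg 0: [1]
Peg 1: []
Peg 2: [4, 3]
Peg 3: [2]

After move 3 (0->2):
Peg 0: []
Peg 1: []
Peg 2: [4, 3, 1]
Peg 3: [2]

After move 4 (0->2):
Peg 0: []
Peg 1: []
Peg 2: [4, 3, 1]
Peg 3: [2]

After move 5 (2->1):
Peg 0: []
Peg 1: [1]
Peg 2: [4, 3]
Peg 3: [2]

After move 6 (0->3):
Peg 0: []
Peg 1: [1]
Peg 2: [4, 3]
Peg 3: [2]

After move 7 (3->3):
Peg 0: []
Peg 1: [1]
Peg 2: [4, 3]
Peg 3: [2]

Answer: Peg 0: []
Peg 1: [1]
Peg 2: [4, 3]
Peg 3: [2]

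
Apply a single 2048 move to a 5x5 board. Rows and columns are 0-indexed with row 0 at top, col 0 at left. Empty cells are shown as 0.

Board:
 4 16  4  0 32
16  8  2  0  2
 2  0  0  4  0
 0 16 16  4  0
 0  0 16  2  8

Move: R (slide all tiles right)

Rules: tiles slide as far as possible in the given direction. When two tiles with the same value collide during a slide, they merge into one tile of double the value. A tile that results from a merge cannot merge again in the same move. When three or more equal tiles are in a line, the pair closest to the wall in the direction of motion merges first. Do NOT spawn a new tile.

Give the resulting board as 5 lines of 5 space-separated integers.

Answer:  0  4 16  4 32
 0  0 16  8  4
 0  0  0  2  4
 0  0  0 32  4
 0  0 16  2  8

Derivation:
Slide right:
row 0: [4, 16, 4, 0, 32] -> [0, 4, 16, 4, 32]
row 1: [16, 8, 2, 0, 2] -> [0, 0, 16, 8, 4]
row 2: [2, 0, 0, 4, 0] -> [0, 0, 0, 2, 4]
row 3: [0, 16, 16, 4, 0] -> [0, 0, 0, 32, 4]
row 4: [0, 0, 16, 2, 8] -> [0, 0, 16, 2, 8]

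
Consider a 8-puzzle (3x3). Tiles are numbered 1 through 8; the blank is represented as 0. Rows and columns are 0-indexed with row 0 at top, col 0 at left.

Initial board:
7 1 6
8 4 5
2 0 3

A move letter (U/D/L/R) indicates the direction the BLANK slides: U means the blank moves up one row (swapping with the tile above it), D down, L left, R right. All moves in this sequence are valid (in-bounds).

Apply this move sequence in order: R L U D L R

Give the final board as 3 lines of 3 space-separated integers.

After move 1 (R):
7 1 6
8 4 5
2 3 0

After move 2 (L):
7 1 6
8 4 5
2 0 3

After move 3 (U):
7 1 6
8 0 5
2 4 3

After move 4 (D):
7 1 6
8 4 5
2 0 3

After move 5 (L):
7 1 6
8 4 5
0 2 3

After move 6 (R):
7 1 6
8 4 5
2 0 3

Answer: 7 1 6
8 4 5
2 0 3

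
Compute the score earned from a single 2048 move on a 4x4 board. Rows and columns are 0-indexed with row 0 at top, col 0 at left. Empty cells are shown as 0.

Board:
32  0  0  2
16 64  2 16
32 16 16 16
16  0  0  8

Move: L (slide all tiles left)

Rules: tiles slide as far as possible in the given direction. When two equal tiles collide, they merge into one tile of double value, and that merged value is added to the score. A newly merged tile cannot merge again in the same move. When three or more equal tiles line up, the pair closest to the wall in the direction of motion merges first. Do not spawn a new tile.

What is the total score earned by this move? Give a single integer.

Answer: 32

Derivation:
Slide left:
row 0: [32, 0, 0, 2] -> [32, 2, 0, 0]  score +0 (running 0)
row 1: [16, 64, 2, 16] -> [16, 64, 2, 16]  score +0 (running 0)
row 2: [32, 16, 16, 16] -> [32, 32, 16, 0]  score +32 (running 32)
row 3: [16, 0, 0, 8] -> [16, 8, 0, 0]  score +0 (running 32)
Board after move:
32  2  0  0
16 64  2 16
32 32 16  0
16  8  0  0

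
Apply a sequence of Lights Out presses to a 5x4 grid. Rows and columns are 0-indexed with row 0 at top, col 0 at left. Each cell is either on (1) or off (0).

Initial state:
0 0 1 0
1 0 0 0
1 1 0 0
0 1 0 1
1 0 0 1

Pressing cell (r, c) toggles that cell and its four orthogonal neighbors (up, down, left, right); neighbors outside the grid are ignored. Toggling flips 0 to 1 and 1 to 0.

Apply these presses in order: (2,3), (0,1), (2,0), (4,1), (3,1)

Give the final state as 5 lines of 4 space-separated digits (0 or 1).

Answer: 1 1 0 0
0 1 0 1
0 1 1 1
0 1 1 0
0 0 1 1

Derivation:
After press 1 at (2,3):
0 0 1 0
1 0 0 1
1 1 1 1
0 1 0 0
1 0 0 1

After press 2 at (0,1):
1 1 0 0
1 1 0 1
1 1 1 1
0 1 0 0
1 0 0 1

After press 3 at (2,0):
1 1 0 0
0 1 0 1
0 0 1 1
1 1 0 0
1 0 0 1

After press 4 at (4,1):
1 1 0 0
0 1 0 1
0 0 1 1
1 0 0 0
0 1 1 1

After press 5 at (3,1):
1 1 0 0
0 1 0 1
0 1 1 1
0 1 1 0
0 0 1 1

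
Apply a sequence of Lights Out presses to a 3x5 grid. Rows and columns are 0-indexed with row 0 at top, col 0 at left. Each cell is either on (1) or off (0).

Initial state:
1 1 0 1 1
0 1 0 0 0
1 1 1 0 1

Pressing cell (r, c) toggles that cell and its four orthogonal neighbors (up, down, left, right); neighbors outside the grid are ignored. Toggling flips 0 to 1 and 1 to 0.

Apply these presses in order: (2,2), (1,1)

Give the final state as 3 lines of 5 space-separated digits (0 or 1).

Answer: 1 0 0 1 1
1 0 0 0 0
1 1 0 1 1

Derivation:
After press 1 at (2,2):
1 1 0 1 1
0 1 1 0 0
1 0 0 1 1

After press 2 at (1,1):
1 0 0 1 1
1 0 0 0 0
1 1 0 1 1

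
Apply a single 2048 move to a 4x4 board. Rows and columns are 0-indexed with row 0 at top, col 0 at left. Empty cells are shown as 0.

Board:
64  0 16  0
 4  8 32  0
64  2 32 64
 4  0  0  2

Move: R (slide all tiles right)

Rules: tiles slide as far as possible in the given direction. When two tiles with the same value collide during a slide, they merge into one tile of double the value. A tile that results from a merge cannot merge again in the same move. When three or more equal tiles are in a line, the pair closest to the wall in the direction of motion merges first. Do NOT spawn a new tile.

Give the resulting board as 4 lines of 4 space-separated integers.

Answer:  0  0 64 16
 0  4  8 32
64  2 32 64
 0  0  4  2

Derivation:
Slide right:
row 0: [64, 0, 16, 0] -> [0, 0, 64, 16]
row 1: [4, 8, 32, 0] -> [0, 4, 8, 32]
row 2: [64, 2, 32, 64] -> [64, 2, 32, 64]
row 3: [4, 0, 0, 2] -> [0, 0, 4, 2]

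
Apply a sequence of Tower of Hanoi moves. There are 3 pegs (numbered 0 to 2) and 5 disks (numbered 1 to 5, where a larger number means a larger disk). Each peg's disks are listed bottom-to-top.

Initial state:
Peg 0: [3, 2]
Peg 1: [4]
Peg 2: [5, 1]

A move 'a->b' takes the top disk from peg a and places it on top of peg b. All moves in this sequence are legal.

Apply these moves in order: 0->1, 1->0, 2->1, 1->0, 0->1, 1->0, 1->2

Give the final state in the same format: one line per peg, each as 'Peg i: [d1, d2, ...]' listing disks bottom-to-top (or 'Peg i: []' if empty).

Answer: Peg 0: [3, 2, 1]
Peg 1: []
Peg 2: [5, 4]

Derivation:
After move 1 (0->1):
Peg 0: [3]
Peg 1: [4, 2]
Peg 2: [5, 1]

After move 2 (1->0):
Peg 0: [3, 2]
Peg 1: [4]
Peg 2: [5, 1]

After move 3 (2->1):
Peg 0: [3, 2]
Peg 1: [4, 1]
Peg 2: [5]

After move 4 (1->0):
Peg 0: [3, 2, 1]
Peg 1: [4]
Peg 2: [5]

After move 5 (0->1):
Peg 0: [3, 2]
Peg 1: [4, 1]
Peg 2: [5]

After move 6 (1->0):
Peg 0: [3, 2, 1]
Peg 1: [4]
Peg 2: [5]

After move 7 (1->2):
Peg 0: [3, 2, 1]
Peg 1: []
Peg 2: [5, 4]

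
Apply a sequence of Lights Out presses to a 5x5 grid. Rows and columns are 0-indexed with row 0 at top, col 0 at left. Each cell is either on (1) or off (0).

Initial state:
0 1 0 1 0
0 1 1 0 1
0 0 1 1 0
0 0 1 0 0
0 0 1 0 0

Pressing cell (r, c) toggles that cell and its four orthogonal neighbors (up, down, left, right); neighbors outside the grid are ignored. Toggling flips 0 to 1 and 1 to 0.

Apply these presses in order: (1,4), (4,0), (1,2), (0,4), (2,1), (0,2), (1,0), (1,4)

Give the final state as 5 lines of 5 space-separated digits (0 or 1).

Answer: 1 0 0 1 1
1 0 1 1 0
0 1 1 1 0
1 1 1 0 0
1 1 1 0 0

Derivation:
After press 1 at (1,4):
0 1 0 1 1
0 1 1 1 0
0 0 1 1 1
0 0 1 0 0
0 0 1 0 0

After press 2 at (4,0):
0 1 0 1 1
0 1 1 1 0
0 0 1 1 1
1 0 1 0 0
1 1 1 0 0

After press 3 at (1,2):
0 1 1 1 1
0 0 0 0 0
0 0 0 1 1
1 0 1 0 0
1 1 1 0 0

After press 4 at (0,4):
0 1 1 0 0
0 0 0 0 1
0 0 0 1 1
1 0 1 0 0
1 1 1 0 0

After press 5 at (2,1):
0 1 1 0 0
0 1 0 0 1
1 1 1 1 1
1 1 1 0 0
1 1 1 0 0

After press 6 at (0,2):
0 0 0 1 0
0 1 1 0 1
1 1 1 1 1
1 1 1 0 0
1 1 1 0 0

After press 7 at (1,0):
1 0 0 1 0
1 0 1 0 1
0 1 1 1 1
1 1 1 0 0
1 1 1 0 0

After press 8 at (1,4):
1 0 0 1 1
1 0 1 1 0
0 1 1 1 0
1 1 1 0 0
1 1 1 0 0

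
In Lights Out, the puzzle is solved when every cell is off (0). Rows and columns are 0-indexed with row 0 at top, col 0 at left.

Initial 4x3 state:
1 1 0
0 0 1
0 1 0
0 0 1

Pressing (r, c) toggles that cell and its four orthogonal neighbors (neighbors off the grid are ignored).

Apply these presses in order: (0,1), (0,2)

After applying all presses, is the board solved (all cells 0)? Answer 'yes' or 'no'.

After press 1 at (0,1):
0 0 1
0 1 1
0 1 0
0 0 1

After press 2 at (0,2):
0 1 0
0 1 0
0 1 0
0 0 1

Lights still on: 4

Answer: no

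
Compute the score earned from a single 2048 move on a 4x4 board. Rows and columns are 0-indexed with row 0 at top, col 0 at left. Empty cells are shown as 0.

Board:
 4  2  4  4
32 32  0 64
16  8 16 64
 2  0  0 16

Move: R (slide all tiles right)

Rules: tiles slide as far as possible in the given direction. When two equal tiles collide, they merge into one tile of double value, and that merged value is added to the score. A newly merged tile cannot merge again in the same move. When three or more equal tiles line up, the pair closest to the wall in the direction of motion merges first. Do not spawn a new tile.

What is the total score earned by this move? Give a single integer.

Answer: 72

Derivation:
Slide right:
row 0: [4, 2, 4, 4] -> [0, 4, 2, 8]  score +8 (running 8)
row 1: [32, 32, 0, 64] -> [0, 0, 64, 64]  score +64 (running 72)
row 2: [16, 8, 16, 64] -> [16, 8, 16, 64]  score +0 (running 72)
row 3: [2, 0, 0, 16] -> [0, 0, 2, 16]  score +0 (running 72)
Board after move:
 0  4  2  8
 0  0 64 64
16  8 16 64
 0  0  2 16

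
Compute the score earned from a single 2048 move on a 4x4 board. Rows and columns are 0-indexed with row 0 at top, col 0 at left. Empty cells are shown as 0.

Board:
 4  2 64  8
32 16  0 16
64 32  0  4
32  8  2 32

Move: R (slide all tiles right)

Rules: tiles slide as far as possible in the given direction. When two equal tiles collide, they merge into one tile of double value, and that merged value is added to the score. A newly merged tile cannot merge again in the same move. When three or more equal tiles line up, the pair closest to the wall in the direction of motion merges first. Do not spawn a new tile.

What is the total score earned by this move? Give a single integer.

Answer: 32

Derivation:
Slide right:
row 0: [4, 2, 64, 8] -> [4, 2, 64, 8]  score +0 (running 0)
row 1: [32, 16, 0, 16] -> [0, 0, 32, 32]  score +32 (running 32)
row 2: [64, 32, 0, 4] -> [0, 64, 32, 4]  score +0 (running 32)
row 3: [32, 8, 2, 32] -> [32, 8, 2, 32]  score +0 (running 32)
Board after move:
 4  2 64  8
 0  0 32 32
 0 64 32  4
32  8  2 32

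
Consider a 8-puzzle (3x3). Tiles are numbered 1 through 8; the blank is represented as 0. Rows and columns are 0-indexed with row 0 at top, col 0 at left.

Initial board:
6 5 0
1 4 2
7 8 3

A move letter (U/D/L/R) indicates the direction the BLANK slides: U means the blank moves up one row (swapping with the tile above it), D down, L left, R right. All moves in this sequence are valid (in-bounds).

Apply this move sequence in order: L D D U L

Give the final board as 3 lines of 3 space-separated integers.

After move 1 (L):
6 0 5
1 4 2
7 8 3

After move 2 (D):
6 4 5
1 0 2
7 8 3

After move 3 (D):
6 4 5
1 8 2
7 0 3

After move 4 (U):
6 4 5
1 0 2
7 8 3

After move 5 (L):
6 4 5
0 1 2
7 8 3

Answer: 6 4 5
0 1 2
7 8 3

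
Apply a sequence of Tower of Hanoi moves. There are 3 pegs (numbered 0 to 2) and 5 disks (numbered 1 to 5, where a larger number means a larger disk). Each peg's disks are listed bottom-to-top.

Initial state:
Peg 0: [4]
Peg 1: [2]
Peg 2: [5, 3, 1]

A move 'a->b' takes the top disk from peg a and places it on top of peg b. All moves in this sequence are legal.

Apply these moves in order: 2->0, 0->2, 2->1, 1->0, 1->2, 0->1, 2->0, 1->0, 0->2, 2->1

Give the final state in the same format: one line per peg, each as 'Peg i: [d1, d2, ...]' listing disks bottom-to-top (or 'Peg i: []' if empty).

Answer: Peg 0: [4, 2]
Peg 1: [1]
Peg 2: [5, 3]

Derivation:
After move 1 (2->0):
Peg 0: [4, 1]
Peg 1: [2]
Peg 2: [5, 3]

After move 2 (0->2):
Peg 0: [4]
Peg 1: [2]
Peg 2: [5, 3, 1]

After move 3 (2->1):
Peg 0: [4]
Peg 1: [2, 1]
Peg 2: [5, 3]

After move 4 (1->0):
Peg 0: [4, 1]
Peg 1: [2]
Peg 2: [5, 3]

After move 5 (1->2):
Peg 0: [4, 1]
Peg 1: []
Peg 2: [5, 3, 2]

After move 6 (0->1):
Peg 0: [4]
Peg 1: [1]
Peg 2: [5, 3, 2]

After move 7 (2->0):
Peg 0: [4, 2]
Peg 1: [1]
Peg 2: [5, 3]

After move 8 (1->0):
Peg 0: [4, 2, 1]
Peg 1: []
Peg 2: [5, 3]

After move 9 (0->2):
Peg 0: [4, 2]
Peg 1: []
Peg 2: [5, 3, 1]

After move 10 (2->1):
Peg 0: [4, 2]
Peg 1: [1]
Peg 2: [5, 3]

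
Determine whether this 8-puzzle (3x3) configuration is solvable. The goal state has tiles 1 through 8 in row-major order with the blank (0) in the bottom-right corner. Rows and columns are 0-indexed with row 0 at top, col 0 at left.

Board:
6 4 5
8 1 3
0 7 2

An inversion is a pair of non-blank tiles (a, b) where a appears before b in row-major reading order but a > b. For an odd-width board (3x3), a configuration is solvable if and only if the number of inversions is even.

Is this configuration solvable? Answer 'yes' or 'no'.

Answer: no

Derivation:
Inversions (pairs i<j in row-major order where tile[i] > tile[j] > 0): 17
17 is odd, so the puzzle is not solvable.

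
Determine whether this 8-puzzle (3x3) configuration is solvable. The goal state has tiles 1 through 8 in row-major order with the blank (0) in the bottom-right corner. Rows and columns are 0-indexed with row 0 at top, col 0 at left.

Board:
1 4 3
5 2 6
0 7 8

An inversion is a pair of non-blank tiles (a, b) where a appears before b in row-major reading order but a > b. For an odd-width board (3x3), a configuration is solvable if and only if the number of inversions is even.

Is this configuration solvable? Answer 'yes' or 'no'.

Answer: yes

Derivation:
Inversions (pairs i<j in row-major order where tile[i] > tile[j] > 0): 4
4 is even, so the puzzle is solvable.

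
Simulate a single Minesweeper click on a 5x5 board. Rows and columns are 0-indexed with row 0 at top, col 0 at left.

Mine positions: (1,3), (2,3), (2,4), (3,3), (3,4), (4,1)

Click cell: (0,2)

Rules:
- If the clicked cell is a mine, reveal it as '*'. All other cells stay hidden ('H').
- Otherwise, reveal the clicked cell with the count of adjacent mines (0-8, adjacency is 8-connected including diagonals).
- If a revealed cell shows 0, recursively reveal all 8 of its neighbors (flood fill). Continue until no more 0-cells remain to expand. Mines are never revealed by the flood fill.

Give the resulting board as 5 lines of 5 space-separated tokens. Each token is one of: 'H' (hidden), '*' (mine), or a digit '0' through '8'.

H H 1 H H
H H H H H
H H H H H
H H H H H
H H H H H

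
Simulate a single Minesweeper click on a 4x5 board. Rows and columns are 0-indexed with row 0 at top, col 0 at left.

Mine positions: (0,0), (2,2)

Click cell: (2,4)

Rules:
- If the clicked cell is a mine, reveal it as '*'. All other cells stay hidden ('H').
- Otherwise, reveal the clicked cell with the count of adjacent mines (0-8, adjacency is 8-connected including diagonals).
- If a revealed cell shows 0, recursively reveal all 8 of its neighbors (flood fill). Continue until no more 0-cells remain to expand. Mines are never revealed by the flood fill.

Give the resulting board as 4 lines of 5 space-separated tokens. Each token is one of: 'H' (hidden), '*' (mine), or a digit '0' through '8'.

H 1 0 0 0
H 2 1 1 0
H H H 1 0
H H H 1 0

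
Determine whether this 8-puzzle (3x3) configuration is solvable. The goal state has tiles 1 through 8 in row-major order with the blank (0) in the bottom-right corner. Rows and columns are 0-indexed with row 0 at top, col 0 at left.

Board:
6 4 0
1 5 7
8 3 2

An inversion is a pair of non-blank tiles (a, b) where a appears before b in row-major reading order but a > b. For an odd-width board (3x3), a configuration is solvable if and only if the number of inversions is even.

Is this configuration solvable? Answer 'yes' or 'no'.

Answer: no

Derivation:
Inversions (pairs i<j in row-major order where tile[i] > tile[j] > 0): 15
15 is odd, so the puzzle is not solvable.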